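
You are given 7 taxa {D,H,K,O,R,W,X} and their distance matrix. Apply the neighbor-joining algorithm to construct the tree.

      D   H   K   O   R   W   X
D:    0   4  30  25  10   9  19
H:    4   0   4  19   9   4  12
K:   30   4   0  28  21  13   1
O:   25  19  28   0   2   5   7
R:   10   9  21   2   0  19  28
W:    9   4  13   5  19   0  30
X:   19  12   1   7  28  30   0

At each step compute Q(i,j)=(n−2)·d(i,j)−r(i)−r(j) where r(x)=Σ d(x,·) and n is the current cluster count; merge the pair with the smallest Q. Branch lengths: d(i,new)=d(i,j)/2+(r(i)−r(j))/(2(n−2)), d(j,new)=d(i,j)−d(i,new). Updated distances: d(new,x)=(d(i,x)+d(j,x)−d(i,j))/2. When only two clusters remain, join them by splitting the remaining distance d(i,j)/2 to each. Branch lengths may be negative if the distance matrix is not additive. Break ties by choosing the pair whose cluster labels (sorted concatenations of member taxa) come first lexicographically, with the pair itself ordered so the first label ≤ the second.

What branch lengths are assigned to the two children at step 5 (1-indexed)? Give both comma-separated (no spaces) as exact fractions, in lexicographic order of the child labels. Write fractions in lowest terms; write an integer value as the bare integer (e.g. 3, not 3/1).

17/16,133/16

1. join K+X (d=1, Q=-189) ⇒ KX; edges |K|=1/2, |X|=1/2
  updated: d(D,KX)=24, d(H,KX)=15/2, d(KX,O)=17, d(KX,R)=24, d(KX,W)=21
2. join O+R (d=2, Q=-124) ⇒ OR; edges |O|=3/2, |R|=1/2
  updated: d(D,OR)=33/2, d(H,OR)=13, d(KX,OR)=39/2, d(OR,W)=11
3. join H+KX (d=15/2, Q=-78) ⇒ HKX; edges |H|=-7/2, |KX|=11
  updated: d(D,HKX)=41/4, d(HKX,OR)=25/2, d(HKX,W)=35/4
4. join D+HKX (d=41/4, Q=-187/4) ⇒ DHKX; edges |D|=99/16, |HKX|=65/16
  updated: d(DHKX,OR)=75/8, d(DHKX,W)=15/4
5. join DHKX+OR (d=75/8, Q=-193/8) ⇒ DHKORX; edges |DHKX|=17/16, |OR|=133/16
  updated: d(DHKORX,W)=43/16
6. join DHKORX+W (d=43/16) ⇒ DHKORWX; edges |DHKORX|=43/32, |W|=43/32
final tree: (((D:99/16,(H:-7/2,(K:1/2,X:1/2):11):65/16):17/16,(O:3/2,R:1/2):133/16):43/32,W:43/32)
total length: 525/16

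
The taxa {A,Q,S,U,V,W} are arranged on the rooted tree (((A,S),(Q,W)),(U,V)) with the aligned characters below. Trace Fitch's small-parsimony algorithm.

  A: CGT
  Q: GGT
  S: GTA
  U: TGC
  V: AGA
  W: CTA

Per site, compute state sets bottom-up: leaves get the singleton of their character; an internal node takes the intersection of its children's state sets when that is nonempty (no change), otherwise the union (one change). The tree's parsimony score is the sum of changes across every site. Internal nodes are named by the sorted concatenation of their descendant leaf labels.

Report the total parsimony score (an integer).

[col 0] AS: children A:{C}, S:{G} ∪→ {C,G}; cost 1
[col 0] QW: children Q:{G}, W:{C} ∪→ {C,G}; cost 1
[col 0] AQSW: children AS:{C,G}, QW:{C,G} ∩→ {C,G}; cost 0
[col 0] UV: children U:{T}, V:{A} ∪→ {A,T}; cost 1
[col 0] AQSUVW: children AQSW:{C,G}, UV:{A,T} ∪→ {A,C,G,T}; cost 1
[col 1] AS: children A:{G}, S:{T} ∪→ {G,T}; cost 1
[col 1] QW: children Q:{G}, W:{T} ∪→ {G,T}; cost 1
[col 1] AQSW: children AS:{G,T}, QW:{G,T} ∩→ {G,T}; cost 0
[col 1] UV: children U:{G}, V:{G} ∩→ {G}; cost 0
[col 1] AQSUVW: children AQSW:{G,T}, UV:{G} ∩→ {G}; cost 0
[col 2] AS: children A:{T}, S:{A} ∪→ {A,T}; cost 1
[col 2] QW: children Q:{T}, W:{A} ∪→ {A,T}; cost 1
[col 2] AQSW: children AS:{A,T}, QW:{A,T} ∩→ {A,T}; cost 0
[col 2] UV: children U:{C}, V:{A} ∪→ {A,C}; cost 1
[col 2] AQSUVW: children AQSW:{A,T}, UV:{A,C} ∩→ {A}; cost 0
per-site changes: [4, 2, 3]; total = 9

9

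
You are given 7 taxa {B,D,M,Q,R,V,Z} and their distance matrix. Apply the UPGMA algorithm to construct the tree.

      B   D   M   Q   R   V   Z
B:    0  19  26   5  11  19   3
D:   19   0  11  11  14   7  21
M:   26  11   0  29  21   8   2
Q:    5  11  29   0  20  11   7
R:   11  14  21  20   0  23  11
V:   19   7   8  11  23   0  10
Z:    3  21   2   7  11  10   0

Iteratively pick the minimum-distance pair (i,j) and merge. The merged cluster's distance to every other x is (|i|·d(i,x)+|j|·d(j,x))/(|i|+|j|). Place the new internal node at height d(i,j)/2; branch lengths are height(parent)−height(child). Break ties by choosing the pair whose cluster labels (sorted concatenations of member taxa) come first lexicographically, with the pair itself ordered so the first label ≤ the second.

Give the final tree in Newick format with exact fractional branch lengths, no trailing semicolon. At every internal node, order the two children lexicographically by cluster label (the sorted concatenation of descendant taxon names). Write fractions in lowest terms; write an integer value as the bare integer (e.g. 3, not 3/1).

iteration 1: select M,Z (d=2); attach at lengths (1, 1); label the merged cluster MZ
  updated: d(B,MZ)=29/2, d(D,MZ)=16, d(MZ,Q)=18, d(MZ,R)=16, d(MZ,V)=9
iteration 2: select B,Q (d=5); attach at lengths (5/2, 5/2); label the merged cluster BQ
  updated: d(BQ,D)=15, d(BQ,MZ)=65/4, d(BQ,R)=31/2, d(BQ,V)=15
iteration 3: select D,V (d=7); attach at lengths (7/2, 7/2); label the merged cluster DV
  updated: d(BQ,DV)=15, d(DV,MZ)=25/2, d(DV,R)=37/2
iteration 4: select DV,MZ (d=25/2); attach at lengths (11/4, 21/4); label the merged cluster DMVZ
  updated: d(BQ,DMVZ)=125/8, d(DMVZ,R)=69/4
iteration 5: select BQ,R (d=31/2); attach at lengths (21/4, 31/4); label the merged cluster BQR
  updated: d(BQR,DMVZ)=97/6
iteration 6: select BQR,DMVZ (d=97/6); attach at lengths (1/3, 11/6); label the merged cluster BDMQRVZ
final tree: (((B:5/2,Q:5/2):21/4,R:31/4):1/3,((D:7/2,V:7/2):11/4,(M:1,Z:1):21/4):11/6)
total length: 223/6

(((B:5/2,Q:5/2):21/4,R:31/4):1/3,((D:7/2,V:7/2):11/4,(M:1,Z:1):21/4):11/6)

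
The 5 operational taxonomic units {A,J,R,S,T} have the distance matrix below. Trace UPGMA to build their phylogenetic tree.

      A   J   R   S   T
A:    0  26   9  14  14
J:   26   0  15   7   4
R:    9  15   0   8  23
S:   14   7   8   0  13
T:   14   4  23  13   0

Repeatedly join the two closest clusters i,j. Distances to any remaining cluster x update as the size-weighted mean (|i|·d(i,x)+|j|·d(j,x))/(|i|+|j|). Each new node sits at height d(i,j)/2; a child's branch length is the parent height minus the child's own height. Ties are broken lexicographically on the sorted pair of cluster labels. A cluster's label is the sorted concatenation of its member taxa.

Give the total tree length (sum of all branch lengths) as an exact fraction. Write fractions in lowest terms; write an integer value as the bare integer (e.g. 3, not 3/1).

iteration 1: select J,T (d=4); attach at lengths (2, 2); label the merged cluster JT
  updated: d(A,JT)=20, d(JT,R)=19, d(JT,S)=10
iteration 2: select R,S (d=8); attach at lengths (4, 4); label the merged cluster RS
  updated: d(A,RS)=23/2, d(JT,RS)=29/2
iteration 3: select A,RS (d=23/2); attach at lengths (23/4, 7/4); label the merged cluster ARS
  updated: d(ARS,JT)=49/3
iteration 4: select ARS,JT (d=49/3); attach at lengths (29/12, 37/6); label the merged cluster AJRST
final tree: ((A:23/4,(R:4,S:4):7/4):29/12,(J:2,T:2):37/6)
total length: 337/12

337/12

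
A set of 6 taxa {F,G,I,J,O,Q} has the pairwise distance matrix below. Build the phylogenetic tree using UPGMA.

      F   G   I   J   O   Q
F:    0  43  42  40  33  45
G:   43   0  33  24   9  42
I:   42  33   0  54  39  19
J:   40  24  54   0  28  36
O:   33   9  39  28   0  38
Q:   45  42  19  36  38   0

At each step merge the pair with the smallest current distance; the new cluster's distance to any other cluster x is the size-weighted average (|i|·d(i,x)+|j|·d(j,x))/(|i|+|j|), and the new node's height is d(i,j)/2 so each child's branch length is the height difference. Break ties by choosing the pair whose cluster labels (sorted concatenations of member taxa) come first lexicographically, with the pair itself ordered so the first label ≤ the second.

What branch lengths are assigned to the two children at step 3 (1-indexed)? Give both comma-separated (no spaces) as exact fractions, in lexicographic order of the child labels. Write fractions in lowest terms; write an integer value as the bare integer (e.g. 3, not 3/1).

17/2,13

step 1: merge (G,O) at d=9; branch lengths G→9/2, O→9/2; new cluster GO
  updated: d(F,GO)=38, d(GO,I)=36, d(GO,J)=26, d(GO,Q)=40
step 2: merge (I,Q) at d=19; branch lengths I→19/2, Q→19/2; new cluster IQ
  updated: d(F,IQ)=87/2, d(GO,IQ)=38, d(IQ,J)=45
step 3: merge (GO,J) at d=26; branch lengths GO→17/2, J→13; new cluster GJO
  updated: d(F,GJO)=116/3, d(GJO,IQ)=121/3
step 4: merge (F,GJO) at d=116/3; branch lengths F→58/3, GJO→19/3; new cluster FGJO
  updated: d(FGJO,IQ)=329/8
step 5: merge (FGJO,IQ) at d=329/8; branch lengths FGJO→59/48, IQ→177/16; new cluster FGIJOQ
final tree: ((F:58/3,((G:9/2,O:9/2):17/2,J:13):19/3):59/48,(I:19/2,Q:19/2):177/16)
total length: 2099/24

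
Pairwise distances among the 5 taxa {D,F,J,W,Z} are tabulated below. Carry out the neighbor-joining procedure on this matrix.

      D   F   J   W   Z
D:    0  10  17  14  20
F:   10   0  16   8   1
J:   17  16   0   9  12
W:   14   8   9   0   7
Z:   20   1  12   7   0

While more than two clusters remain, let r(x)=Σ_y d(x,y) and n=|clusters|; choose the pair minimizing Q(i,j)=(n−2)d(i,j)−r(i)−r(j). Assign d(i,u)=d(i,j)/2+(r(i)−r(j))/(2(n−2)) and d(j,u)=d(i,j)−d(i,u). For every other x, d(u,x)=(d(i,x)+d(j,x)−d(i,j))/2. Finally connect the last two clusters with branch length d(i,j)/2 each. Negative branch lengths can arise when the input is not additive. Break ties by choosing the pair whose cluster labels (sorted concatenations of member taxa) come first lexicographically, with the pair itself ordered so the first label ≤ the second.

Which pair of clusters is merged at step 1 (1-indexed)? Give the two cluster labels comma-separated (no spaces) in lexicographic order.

F,Z

iteration 1: select F,Z (d=1, Q=-72); attach at lengths (-1/3, 4/3); label the merged cluster FZ
  updated: d(D,FZ)=29/2, d(FZ,J)=27/2, d(FZ,W)=7
iteration 2: select D,FZ (d=29/2, Q=-103/2); attach at lengths (79/8, 37/8); label the merged cluster DFZ
  updated: d(DFZ,J)=8, d(DFZ,W)=13/4
iteration 3: select DFZ,J (d=8, Q=-81/4); attach at lengths (9/8, 55/8); label the merged cluster DFJZ
  updated: d(DFJZ,W)=17/8
iteration 4: select DFJZ,W (d=17/8); attach at lengths (17/16, 17/16); label the merged cluster DFJWZ
final tree: (((D:79/8,(F:-1/3,Z:4/3):37/8):9/8,J:55/8):17/16,W:17/16)
total length: 205/8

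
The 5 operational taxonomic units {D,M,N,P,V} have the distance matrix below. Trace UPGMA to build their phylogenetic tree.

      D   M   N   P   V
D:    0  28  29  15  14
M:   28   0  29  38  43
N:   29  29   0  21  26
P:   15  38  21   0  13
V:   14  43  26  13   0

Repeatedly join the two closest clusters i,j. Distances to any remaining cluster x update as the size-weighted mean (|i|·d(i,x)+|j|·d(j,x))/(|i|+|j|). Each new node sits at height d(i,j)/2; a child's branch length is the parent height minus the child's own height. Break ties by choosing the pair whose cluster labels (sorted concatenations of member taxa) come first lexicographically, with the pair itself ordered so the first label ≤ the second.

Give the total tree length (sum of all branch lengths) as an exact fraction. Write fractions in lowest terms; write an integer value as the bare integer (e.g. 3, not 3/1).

step 1: merge (P,V) at d=13; branch lengths P→13/2, V→13/2; new cluster PV
  updated: d(D,PV)=29/2, d(M,PV)=81/2, d(N,PV)=47/2
step 2: merge (D,PV) at d=29/2; branch lengths D→29/4, PV→3/4; new cluster DPV
  updated: d(DPV,M)=109/3, d(DPV,N)=76/3
step 3: merge (DPV,N) at d=76/3; branch lengths DPV→65/12, N→38/3; new cluster DNPV
  updated: d(DNPV,M)=69/2
step 4: merge (DNPV,M) at d=69/2; branch lengths DNPV→55/12, M→69/4; new cluster DMNPV
final tree: (((D:29/4,(P:13/2,V:13/2):3/4):65/12,N:38/3):55/12,M:69/4)
total length: 731/12

731/12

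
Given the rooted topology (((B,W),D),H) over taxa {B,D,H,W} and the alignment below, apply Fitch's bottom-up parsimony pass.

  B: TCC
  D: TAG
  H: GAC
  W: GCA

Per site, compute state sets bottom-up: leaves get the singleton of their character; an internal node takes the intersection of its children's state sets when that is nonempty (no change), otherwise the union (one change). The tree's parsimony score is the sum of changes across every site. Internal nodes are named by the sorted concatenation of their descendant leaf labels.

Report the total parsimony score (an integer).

site 0, node BW: B={T} ∪ W={G} → {G,T} (+1)
site 0, node BDW: BW={G,T} ∩ D={T} → {T} (+0)
site 0, node BDHW: BDW={T} ∪ H={G} → {G,T} (+1)
site 1, node BW: B={C} ∩ W={C} → {C} (+0)
site 1, node BDW: BW={C} ∪ D={A} → {A,C} (+1)
site 1, node BDHW: BDW={A,C} ∩ H={A} → {A} (+0)
site 2, node BW: B={C} ∪ W={A} → {A,C} (+1)
site 2, node BDW: BW={A,C} ∪ D={G} → {A,C,G} (+1)
site 2, node BDHW: BDW={A,C,G} ∩ H={C} → {C} (+0)
per-site changes: [2, 1, 2]; total = 5

5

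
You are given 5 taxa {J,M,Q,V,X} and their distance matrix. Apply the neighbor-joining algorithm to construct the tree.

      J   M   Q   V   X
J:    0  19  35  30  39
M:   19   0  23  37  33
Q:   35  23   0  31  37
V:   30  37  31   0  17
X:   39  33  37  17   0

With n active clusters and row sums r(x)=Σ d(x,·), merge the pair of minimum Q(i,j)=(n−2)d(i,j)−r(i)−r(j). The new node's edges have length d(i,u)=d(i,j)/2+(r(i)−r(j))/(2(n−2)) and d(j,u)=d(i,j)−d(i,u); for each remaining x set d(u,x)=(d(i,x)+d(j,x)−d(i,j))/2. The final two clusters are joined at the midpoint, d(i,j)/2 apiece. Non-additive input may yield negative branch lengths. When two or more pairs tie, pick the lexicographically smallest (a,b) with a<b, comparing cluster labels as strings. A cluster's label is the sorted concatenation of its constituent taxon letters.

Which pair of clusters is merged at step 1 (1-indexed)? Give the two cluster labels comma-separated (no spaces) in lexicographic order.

iteration 1: select V,X (d=17, Q=-190); attach at lengths (20/3, 31/3); label the merged cluster VX
  updated: d(J,VX)=26, d(M,VX)=53/2, d(Q,VX)=51/2
iteration 2: select J,M (d=19, Q=-221/2); attach at lengths (99/8, 53/8); label the merged cluster JM
  updated: d(JM,Q)=39/2, d(JM,VX)=67/4
iteration 3: select JM,Q (d=39/2, Q=-247/4); attach at lengths (43/8, 113/8); label the merged cluster JMQ
  updated: d(JMQ,VX)=91/8
iteration 4: select JMQ,VX (d=91/8); attach at lengths (91/16, 91/16); label the merged cluster JMQVX
final tree: (((J:99/8,M:53/8):43/8,Q:113/8):91/16,(V:20/3,X:31/3):91/16)
total length: 535/8

V,X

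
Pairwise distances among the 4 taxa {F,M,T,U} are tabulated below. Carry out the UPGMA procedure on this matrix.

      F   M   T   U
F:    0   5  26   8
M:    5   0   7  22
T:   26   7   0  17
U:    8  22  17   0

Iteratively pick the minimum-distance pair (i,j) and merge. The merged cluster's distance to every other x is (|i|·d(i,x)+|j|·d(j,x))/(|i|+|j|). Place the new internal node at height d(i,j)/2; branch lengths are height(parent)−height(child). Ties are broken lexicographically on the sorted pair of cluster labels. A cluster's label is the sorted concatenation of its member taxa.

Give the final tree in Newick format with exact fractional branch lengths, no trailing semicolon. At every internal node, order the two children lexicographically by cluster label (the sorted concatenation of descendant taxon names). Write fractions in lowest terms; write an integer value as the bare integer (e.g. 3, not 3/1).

(((F:5/2,M:5/2):5,U:15/2):5/6,T:25/3)

1. join F+M (d=5) ⇒ FM; edges |F|=5/2, |M|=5/2
  updated: d(FM,T)=33/2, d(FM,U)=15
2. join FM+U (d=15) ⇒ FMU; edges |FM|=5, |U|=15/2
  updated: d(FMU,T)=50/3
3. join FMU+T (d=50/3) ⇒ FMTU; edges |FMU|=5/6, |T|=25/3
final tree: (((F:5/2,M:5/2):5,U:15/2):5/6,T:25/3)
total length: 80/3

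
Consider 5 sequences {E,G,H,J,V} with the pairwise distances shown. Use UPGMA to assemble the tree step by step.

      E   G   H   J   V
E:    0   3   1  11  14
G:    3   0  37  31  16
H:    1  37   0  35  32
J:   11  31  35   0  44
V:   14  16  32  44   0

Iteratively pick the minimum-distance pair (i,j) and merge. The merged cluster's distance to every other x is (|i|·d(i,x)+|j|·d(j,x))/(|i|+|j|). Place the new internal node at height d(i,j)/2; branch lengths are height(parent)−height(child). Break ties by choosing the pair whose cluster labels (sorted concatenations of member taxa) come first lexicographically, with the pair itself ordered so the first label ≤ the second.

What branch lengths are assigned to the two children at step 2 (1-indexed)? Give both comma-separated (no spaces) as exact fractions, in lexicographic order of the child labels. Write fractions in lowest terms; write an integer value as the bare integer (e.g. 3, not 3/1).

iteration 1: select E,H (d=1); attach at lengths (1/2, 1/2); label the merged cluster EH
  updated: d(EH,G)=20, d(EH,J)=23, d(EH,V)=23
iteration 2: select G,V (d=16); attach at lengths (8, 8); label the merged cluster GV
  updated: d(EH,GV)=43/2, d(GV,J)=75/2
iteration 3: select EH,GV (d=43/2); attach at lengths (41/4, 11/4); label the merged cluster EGHV
  updated: d(EGHV,J)=121/4
iteration 4: select EGHV,J (d=121/4); attach at lengths (35/8, 121/8); label the merged cluster EGHJV
final tree: (((E:1/2,H:1/2):41/4,(G:8,V:8):11/4):35/8,J:121/8)
total length: 99/2

8,8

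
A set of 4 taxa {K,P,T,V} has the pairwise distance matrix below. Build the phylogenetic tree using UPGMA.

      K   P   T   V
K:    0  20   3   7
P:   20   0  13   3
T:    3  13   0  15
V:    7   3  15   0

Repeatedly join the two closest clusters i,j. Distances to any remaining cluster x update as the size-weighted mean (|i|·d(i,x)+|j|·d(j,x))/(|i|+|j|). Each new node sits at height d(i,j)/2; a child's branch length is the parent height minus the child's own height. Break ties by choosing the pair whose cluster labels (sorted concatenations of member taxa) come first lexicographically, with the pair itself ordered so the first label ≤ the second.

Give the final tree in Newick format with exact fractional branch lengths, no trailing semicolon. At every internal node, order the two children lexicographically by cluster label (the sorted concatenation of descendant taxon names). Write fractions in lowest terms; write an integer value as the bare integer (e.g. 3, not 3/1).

iteration 1: select K,T (d=3); attach at lengths (3/2, 3/2); label the merged cluster KT
  updated: d(KT,P)=33/2, d(KT,V)=11
iteration 2: select P,V (d=3); attach at lengths (3/2, 3/2); label the merged cluster PV
  updated: d(KT,PV)=55/4
iteration 3: select KT,PV (d=55/4); attach at lengths (43/8, 43/8); label the merged cluster KPTV
final tree: ((K:3/2,T:3/2):43/8,(P:3/2,V:3/2):43/8)
total length: 67/4

((K:3/2,T:3/2):43/8,(P:3/2,V:3/2):43/8)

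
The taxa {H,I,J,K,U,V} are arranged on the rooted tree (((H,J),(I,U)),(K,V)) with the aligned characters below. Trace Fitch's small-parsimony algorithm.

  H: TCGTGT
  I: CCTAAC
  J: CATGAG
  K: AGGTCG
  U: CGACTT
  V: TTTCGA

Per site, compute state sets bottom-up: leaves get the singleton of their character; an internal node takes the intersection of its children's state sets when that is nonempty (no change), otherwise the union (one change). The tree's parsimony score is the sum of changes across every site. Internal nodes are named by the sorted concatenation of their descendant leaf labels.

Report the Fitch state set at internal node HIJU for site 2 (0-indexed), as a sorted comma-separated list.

HJ@0: {T} ∪ {C} = {C,T} (union, +1)
IU@0: {C} ∩ {C} = {C} (intersection, +0)
HIJU@0: {C,T} ∩ {C} = {C} (intersection, +0)
KV@0: {A} ∪ {T} = {A,T} (union, +1)
HIJKUV@0: {C} ∪ {A,T} = {A,C,T} (union, +1)
HJ@1: {C} ∪ {A} = {A,C} (union, +1)
IU@1: {C} ∪ {G} = {C,G} (union, +1)
HIJU@1: {A,C} ∩ {C,G} = {C} (intersection, +0)
KV@1: {G} ∪ {T} = {G,T} (union, +1)
HIJKUV@1: {C} ∪ {G,T} = {C,G,T} (union, +1)
HJ@2: {G} ∪ {T} = {G,T} (union, +1)
IU@2: {T} ∪ {A} = {A,T} (union, +1)
HIJU@2: {G,T} ∩ {A,T} = {T} (intersection, +0)
KV@2: {G} ∪ {T} = {G,T} (union, +1)
HIJKUV@2: {T} ∩ {G,T} = {T} (intersection, +0)
HJ@3: {T} ∪ {G} = {G,T} (union, +1)
IU@3: {A} ∪ {C} = {A,C} (union, +1)
HIJU@3: {G,T} ∪ {A,C} = {A,C,G,T} (union, +1)
KV@3: {T} ∪ {C} = {C,T} (union, +1)
HIJKUV@3: {A,C,G,T} ∩ {C,T} = {C,T} (intersection, +0)
HJ@4: {G} ∪ {A} = {A,G} (union, +1)
IU@4: {A} ∪ {T} = {A,T} (union, +1)
HIJU@4: {A,G} ∩ {A,T} = {A} (intersection, +0)
KV@4: {C} ∪ {G} = {C,G} (union, +1)
HIJKUV@4: {A} ∪ {C,G} = {A,C,G} (union, +1)
HJ@5: {T} ∪ {G} = {G,T} (union, +1)
IU@5: {C} ∪ {T} = {C,T} (union, +1)
HIJU@5: {G,T} ∩ {C,T} = {T} (intersection, +0)
KV@5: {G} ∪ {A} = {A,G} (union, +1)
HIJKUV@5: {T} ∪ {A,G} = {A,G,T} (union, +1)
per-site changes: [3, 4, 3, 4, 4, 4]; total = 22

T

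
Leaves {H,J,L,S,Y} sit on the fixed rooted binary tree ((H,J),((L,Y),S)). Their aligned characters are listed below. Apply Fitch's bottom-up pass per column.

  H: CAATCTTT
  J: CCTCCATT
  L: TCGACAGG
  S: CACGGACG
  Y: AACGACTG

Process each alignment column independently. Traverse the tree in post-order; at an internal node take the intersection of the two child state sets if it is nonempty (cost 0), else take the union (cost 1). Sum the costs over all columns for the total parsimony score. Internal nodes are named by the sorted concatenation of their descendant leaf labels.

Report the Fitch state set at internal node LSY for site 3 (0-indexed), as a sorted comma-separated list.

G

[col 0] HJ: children H:{C}, J:{C} ∩→ {C}; cost 0
[col 0] LY: children L:{T}, Y:{A} ∪→ {A,T}; cost 1
[col 0] LSY: children LY:{A,T}, S:{C} ∪→ {A,C,T}; cost 1
[col 0] HJLSY: children HJ:{C}, LSY:{A,C,T} ∩→ {C}; cost 0
[col 1] HJ: children H:{A}, J:{C} ∪→ {A,C}; cost 1
[col 1] LY: children L:{C}, Y:{A} ∪→ {A,C}; cost 1
[col 1] LSY: children LY:{A,C}, S:{A} ∩→ {A}; cost 0
[col 1] HJLSY: children HJ:{A,C}, LSY:{A} ∩→ {A}; cost 0
[col 2] HJ: children H:{A}, J:{T} ∪→ {A,T}; cost 1
[col 2] LY: children L:{G}, Y:{C} ∪→ {C,G}; cost 1
[col 2] LSY: children LY:{C,G}, S:{C} ∩→ {C}; cost 0
[col 2] HJLSY: children HJ:{A,T}, LSY:{C} ∪→ {A,C,T}; cost 1
[col 3] HJ: children H:{T}, J:{C} ∪→ {C,T}; cost 1
[col 3] LY: children L:{A}, Y:{G} ∪→ {A,G}; cost 1
[col 3] LSY: children LY:{A,G}, S:{G} ∩→ {G}; cost 0
[col 3] HJLSY: children HJ:{C,T}, LSY:{G} ∪→ {C,G,T}; cost 1
[col 4] HJ: children H:{C}, J:{C} ∩→ {C}; cost 0
[col 4] LY: children L:{C}, Y:{A} ∪→ {A,C}; cost 1
[col 4] LSY: children LY:{A,C}, S:{G} ∪→ {A,C,G}; cost 1
[col 4] HJLSY: children HJ:{C}, LSY:{A,C,G} ∩→ {C}; cost 0
[col 5] HJ: children H:{T}, J:{A} ∪→ {A,T}; cost 1
[col 5] LY: children L:{A}, Y:{C} ∪→ {A,C}; cost 1
[col 5] LSY: children LY:{A,C}, S:{A} ∩→ {A}; cost 0
[col 5] HJLSY: children HJ:{A,T}, LSY:{A} ∩→ {A}; cost 0
[col 6] HJ: children H:{T}, J:{T} ∩→ {T}; cost 0
[col 6] LY: children L:{G}, Y:{T} ∪→ {G,T}; cost 1
[col 6] LSY: children LY:{G,T}, S:{C} ∪→ {C,G,T}; cost 1
[col 6] HJLSY: children HJ:{T}, LSY:{C,G,T} ∩→ {T}; cost 0
[col 7] HJ: children H:{T}, J:{T} ∩→ {T}; cost 0
[col 7] LY: children L:{G}, Y:{G} ∩→ {G}; cost 0
[col 7] LSY: children LY:{G}, S:{G} ∩→ {G}; cost 0
[col 7] HJLSY: children HJ:{T}, LSY:{G} ∪→ {G,T}; cost 1
per-site changes: [2, 2, 3, 3, 2, 2, 2, 1]; total = 17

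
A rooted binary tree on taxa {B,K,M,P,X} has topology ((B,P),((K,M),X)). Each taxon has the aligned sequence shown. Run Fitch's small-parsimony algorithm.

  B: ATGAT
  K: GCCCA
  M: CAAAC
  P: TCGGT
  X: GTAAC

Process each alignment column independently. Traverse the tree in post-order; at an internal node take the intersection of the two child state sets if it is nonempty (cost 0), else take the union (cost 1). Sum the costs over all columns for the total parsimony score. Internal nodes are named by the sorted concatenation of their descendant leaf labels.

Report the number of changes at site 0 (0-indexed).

BP@0: {A} ∪ {T} = {A,T} (union, +1)
KM@0: {G} ∪ {C} = {C,G} (union, +1)
KMX@0: {C,G} ∩ {G} = {G} (intersection, +0)
BKMPX@0: {A,T} ∪ {G} = {A,G,T} (union, +1)
BP@1: {T} ∪ {C} = {C,T} (union, +1)
KM@1: {C} ∪ {A} = {A,C} (union, +1)
KMX@1: {A,C} ∪ {T} = {A,C,T} (union, +1)
BKMPX@1: {C,T} ∩ {A,C,T} = {C,T} (intersection, +0)
BP@2: {G} ∩ {G} = {G} (intersection, +0)
KM@2: {C} ∪ {A} = {A,C} (union, +1)
KMX@2: {A,C} ∩ {A} = {A} (intersection, +0)
BKMPX@2: {G} ∪ {A} = {A,G} (union, +1)
BP@3: {A} ∪ {G} = {A,G} (union, +1)
KM@3: {C} ∪ {A} = {A,C} (union, +1)
KMX@3: {A,C} ∩ {A} = {A} (intersection, +0)
BKMPX@3: {A,G} ∩ {A} = {A} (intersection, +0)
BP@4: {T} ∩ {T} = {T} (intersection, +0)
KM@4: {A} ∪ {C} = {A,C} (union, +1)
KMX@4: {A,C} ∩ {C} = {C} (intersection, +0)
BKMPX@4: {T} ∪ {C} = {C,T} (union, +1)
per-site changes: [3, 3, 2, 2, 2]; total = 12

3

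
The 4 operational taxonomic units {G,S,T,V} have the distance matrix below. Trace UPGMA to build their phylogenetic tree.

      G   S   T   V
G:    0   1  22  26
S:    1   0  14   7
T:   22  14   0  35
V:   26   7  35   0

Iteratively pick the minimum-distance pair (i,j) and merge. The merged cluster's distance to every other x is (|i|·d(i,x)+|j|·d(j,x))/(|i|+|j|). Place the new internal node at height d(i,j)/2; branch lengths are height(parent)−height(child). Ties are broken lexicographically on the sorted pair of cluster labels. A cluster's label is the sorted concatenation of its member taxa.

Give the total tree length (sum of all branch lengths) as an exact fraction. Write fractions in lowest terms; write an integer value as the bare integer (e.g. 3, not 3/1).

step 1: merge (G,S) at d=1; branch lengths G→1/2, S→1/2; new cluster GS
  updated: d(GS,T)=18, d(GS,V)=33/2
step 2: merge (GS,V) at d=33/2; branch lengths GS→31/4, V→33/4; new cluster GSV
  updated: d(GSV,T)=71/3
step 3: merge (GSV,T) at d=71/3; branch lengths GSV→43/12, T→71/6; new cluster GSTV
final tree: (((G:1/2,S:1/2):31/4,V:33/4):43/12,T:71/6)
total length: 389/12

389/12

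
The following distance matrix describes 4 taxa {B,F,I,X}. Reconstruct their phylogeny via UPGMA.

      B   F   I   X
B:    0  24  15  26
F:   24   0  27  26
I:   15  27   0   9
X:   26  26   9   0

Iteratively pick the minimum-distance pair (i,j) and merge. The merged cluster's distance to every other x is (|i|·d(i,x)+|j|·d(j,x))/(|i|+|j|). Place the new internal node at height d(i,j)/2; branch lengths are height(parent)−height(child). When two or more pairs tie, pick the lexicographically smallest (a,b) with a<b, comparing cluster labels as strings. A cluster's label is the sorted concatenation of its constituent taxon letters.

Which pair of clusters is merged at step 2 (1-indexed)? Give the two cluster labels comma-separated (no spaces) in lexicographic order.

B,IX

step 1: merge (I,X) at d=9; branch lengths I→9/2, X→9/2; new cluster IX
  updated: d(B,IX)=41/2, d(F,IX)=53/2
step 2: merge (B,IX) at d=41/2; branch lengths B→41/4, IX→23/4; new cluster BIX
  updated: d(BIX,F)=77/3
step 3: merge (BIX,F) at d=77/3; branch lengths BIX→31/12, F→77/6; new cluster BFIX
final tree: ((B:41/4,(I:9/2,X:9/2):23/4):31/12,F:77/6)
total length: 485/12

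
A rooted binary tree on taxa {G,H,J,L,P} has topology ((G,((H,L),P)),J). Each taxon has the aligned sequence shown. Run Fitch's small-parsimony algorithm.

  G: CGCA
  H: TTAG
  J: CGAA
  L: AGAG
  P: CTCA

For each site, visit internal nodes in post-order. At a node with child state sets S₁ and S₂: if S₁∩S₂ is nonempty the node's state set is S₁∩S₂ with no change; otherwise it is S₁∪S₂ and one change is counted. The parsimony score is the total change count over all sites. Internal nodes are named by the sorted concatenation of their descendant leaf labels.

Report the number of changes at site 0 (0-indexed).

2

[col 0] HL: children H:{T}, L:{A} ∪→ {A,T}; cost 1
[col 0] HLP: children HL:{A,T}, P:{C} ∪→ {A,C,T}; cost 1
[col 0] GHLP: children G:{C}, HLP:{A,C,T} ∩→ {C}; cost 0
[col 0] GHJLP: children GHLP:{C}, J:{C} ∩→ {C}; cost 0
[col 1] HL: children H:{T}, L:{G} ∪→ {G,T}; cost 1
[col 1] HLP: children HL:{G,T}, P:{T} ∩→ {T}; cost 0
[col 1] GHLP: children G:{G}, HLP:{T} ∪→ {G,T}; cost 1
[col 1] GHJLP: children GHLP:{G,T}, J:{G} ∩→ {G}; cost 0
[col 2] HL: children H:{A}, L:{A} ∩→ {A}; cost 0
[col 2] HLP: children HL:{A}, P:{C} ∪→ {A,C}; cost 1
[col 2] GHLP: children G:{C}, HLP:{A,C} ∩→ {C}; cost 0
[col 2] GHJLP: children GHLP:{C}, J:{A} ∪→ {A,C}; cost 1
[col 3] HL: children H:{G}, L:{G} ∩→ {G}; cost 0
[col 3] HLP: children HL:{G}, P:{A} ∪→ {A,G}; cost 1
[col 3] GHLP: children G:{A}, HLP:{A,G} ∩→ {A}; cost 0
[col 3] GHJLP: children GHLP:{A}, J:{A} ∩→ {A}; cost 0
per-site changes: [2, 2, 2, 1]; total = 7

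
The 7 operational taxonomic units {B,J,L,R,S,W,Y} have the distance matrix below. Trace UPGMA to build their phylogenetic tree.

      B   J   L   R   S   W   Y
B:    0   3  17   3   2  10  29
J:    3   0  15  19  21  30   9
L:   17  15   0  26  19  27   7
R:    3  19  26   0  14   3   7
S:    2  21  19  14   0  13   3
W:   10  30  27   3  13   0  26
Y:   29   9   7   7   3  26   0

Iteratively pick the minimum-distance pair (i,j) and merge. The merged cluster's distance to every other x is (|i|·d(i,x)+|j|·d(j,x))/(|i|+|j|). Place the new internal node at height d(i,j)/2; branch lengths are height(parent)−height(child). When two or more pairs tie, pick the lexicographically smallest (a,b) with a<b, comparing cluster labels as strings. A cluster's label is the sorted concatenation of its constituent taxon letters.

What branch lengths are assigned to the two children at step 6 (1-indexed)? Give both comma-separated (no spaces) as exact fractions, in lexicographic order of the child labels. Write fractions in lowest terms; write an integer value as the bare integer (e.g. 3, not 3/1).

107/24,83/24

iteration 1: select B,S (d=2); attach at lengths (1, 1); label the merged cluster BS
  updated: d(BS,J)=12, d(BS,L)=18, d(BS,R)=17/2, d(BS,W)=23/2, d(BS,Y)=16
iteration 2: select R,W (d=3); attach at lengths (3/2, 3/2); label the merged cluster RW
  updated: d(BS,RW)=10, d(J,RW)=49/2, d(L,RW)=53/2, d(RW,Y)=33/2
iteration 3: select L,Y (d=7); attach at lengths (7/2, 7/2); label the merged cluster LY
  updated: d(BS,LY)=17, d(J,LY)=12, d(LY,RW)=43/2
iteration 4: select BS,RW (d=10); attach at lengths (4, 7/2); label the merged cluster BRSW
  updated: d(BRSW,J)=73/4, d(BRSW,LY)=77/4
iteration 5: select J,LY (d=12); attach at lengths (6, 5/2); label the merged cluster JLY
  updated: d(BRSW,JLY)=227/12
iteration 6: select BRSW,JLY (d=227/12); attach at lengths (107/24, 83/24); label the merged cluster BJLRSWY
final tree: (((B:1,S:1):4,(R:3/2,W:3/2):7/2):107/24,(J:6,(L:7/2,Y:7/2):5/2):83/24)
total length: 431/12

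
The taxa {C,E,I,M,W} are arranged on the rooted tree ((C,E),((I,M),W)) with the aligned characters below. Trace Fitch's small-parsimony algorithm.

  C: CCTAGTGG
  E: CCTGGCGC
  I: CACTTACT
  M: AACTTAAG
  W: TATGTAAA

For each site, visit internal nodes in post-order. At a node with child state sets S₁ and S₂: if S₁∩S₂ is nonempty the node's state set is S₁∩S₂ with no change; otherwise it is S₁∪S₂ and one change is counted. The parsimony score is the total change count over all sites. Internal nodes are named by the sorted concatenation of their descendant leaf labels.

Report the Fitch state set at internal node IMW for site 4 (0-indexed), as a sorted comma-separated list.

[col 0] CE: children C:{C}, E:{C} ∩→ {C}; cost 0
[col 0] IM: children I:{C}, M:{A} ∪→ {A,C}; cost 1
[col 0] IMW: children IM:{A,C}, W:{T} ∪→ {A,C,T}; cost 1
[col 0] CEIMW: children CE:{C}, IMW:{A,C,T} ∩→ {C}; cost 0
[col 1] CE: children C:{C}, E:{C} ∩→ {C}; cost 0
[col 1] IM: children I:{A}, M:{A} ∩→ {A}; cost 0
[col 1] IMW: children IM:{A}, W:{A} ∩→ {A}; cost 0
[col 1] CEIMW: children CE:{C}, IMW:{A} ∪→ {A,C}; cost 1
[col 2] CE: children C:{T}, E:{T} ∩→ {T}; cost 0
[col 2] IM: children I:{C}, M:{C} ∩→ {C}; cost 0
[col 2] IMW: children IM:{C}, W:{T} ∪→ {C,T}; cost 1
[col 2] CEIMW: children CE:{T}, IMW:{C,T} ∩→ {T}; cost 0
[col 3] CE: children C:{A}, E:{G} ∪→ {A,G}; cost 1
[col 3] IM: children I:{T}, M:{T} ∩→ {T}; cost 0
[col 3] IMW: children IM:{T}, W:{G} ∪→ {G,T}; cost 1
[col 3] CEIMW: children CE:{A,G}, IMW:{G,T} ∩→ {G}; cost 0
[col 4] CE: children C:{G}, E:{G} ∩→ {G}; cost 0
[col 4] IM: children I:{T}, M:{T} ∩→ {T}; cost 0
[col 4] IMW: children IM:{T}, W:{T} ∩→ {T}; cost 0
[col 4] CEIMW: children CE:{G}, IMW:{T} ∪→ {G,T}; cost 1
[col 5] CE: children C:{T}, E:{C} ∪→ {C,T}; cost 1
[col 5] IM: children I:{A}, M:{A} ∩→ {A}; cost 0
[col 5] IMW: children IM:{A}, W:{A} ∩→ {A}; cost 0
[col 5] CEIMW: children CE:{C,T}, IMW:{A} ∪→ {A,C,T}; cost 1
[col 6] CE: children C:{G}, E:{G} ∩→ {G}; cost 0
[col 6] IM: children I:{C}, M:{A} ∪→ {A,C}; cost 1
[col 6] IMW: children IM:{A,C}, W:{A} ∩→ {A}; cost 0
[col 6] CEIMW: children CE:{G}, IMW:{A} ∪→ {A,G}; cost 1
[col 7] CE: children C:{G}, E:{C} ∪→ {C,G}; cost 1
[col 7] IM: children I:{T}, M:{G} ∪→ {G,T}; cost 1
[col 7] IMW: children IM:{G,T}, W:{A} ∪→ {A,G,T}; cost 1
[col 7] CEIMW: children CE:{C,G}, IMW:{A,G,T} ∩→ {G}; cost 0
per-site changes: [2, 1, 1, 2, 1, 2, 2, 3]; total = 14

T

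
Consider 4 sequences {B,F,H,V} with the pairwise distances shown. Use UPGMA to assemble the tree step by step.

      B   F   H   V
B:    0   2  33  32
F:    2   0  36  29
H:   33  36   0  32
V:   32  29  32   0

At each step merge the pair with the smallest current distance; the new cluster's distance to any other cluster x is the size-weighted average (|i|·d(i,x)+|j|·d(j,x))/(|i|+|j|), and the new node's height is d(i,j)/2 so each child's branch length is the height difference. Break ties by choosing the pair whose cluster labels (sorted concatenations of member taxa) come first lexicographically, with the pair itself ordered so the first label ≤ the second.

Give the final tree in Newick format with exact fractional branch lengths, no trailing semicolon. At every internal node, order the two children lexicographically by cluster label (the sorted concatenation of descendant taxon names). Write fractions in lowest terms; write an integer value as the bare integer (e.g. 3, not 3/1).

(((B:1,F:1):57/4,V:61/4):19/12,H:101/6)

iteration 1: select B,F (d=2); attach at lengths (1, 1); label the merged cluster BF
  updated: d(BF,H)=69/2, d(BF,V)=61/2
iteration 2: select BF,V (d=61/2); attach at lengths (57/4, 61/4); label the merged cluster BFV
  updated: d(BFV,H)=101/3
iteration 3: select BFV,H (d=101/3); attach at lengths (19/12, 101/6); label the merged cluster BFHV
final tree: (((B:1,F:1):57/4,V:61/4):19/12,H:101/6)
total length: 599/12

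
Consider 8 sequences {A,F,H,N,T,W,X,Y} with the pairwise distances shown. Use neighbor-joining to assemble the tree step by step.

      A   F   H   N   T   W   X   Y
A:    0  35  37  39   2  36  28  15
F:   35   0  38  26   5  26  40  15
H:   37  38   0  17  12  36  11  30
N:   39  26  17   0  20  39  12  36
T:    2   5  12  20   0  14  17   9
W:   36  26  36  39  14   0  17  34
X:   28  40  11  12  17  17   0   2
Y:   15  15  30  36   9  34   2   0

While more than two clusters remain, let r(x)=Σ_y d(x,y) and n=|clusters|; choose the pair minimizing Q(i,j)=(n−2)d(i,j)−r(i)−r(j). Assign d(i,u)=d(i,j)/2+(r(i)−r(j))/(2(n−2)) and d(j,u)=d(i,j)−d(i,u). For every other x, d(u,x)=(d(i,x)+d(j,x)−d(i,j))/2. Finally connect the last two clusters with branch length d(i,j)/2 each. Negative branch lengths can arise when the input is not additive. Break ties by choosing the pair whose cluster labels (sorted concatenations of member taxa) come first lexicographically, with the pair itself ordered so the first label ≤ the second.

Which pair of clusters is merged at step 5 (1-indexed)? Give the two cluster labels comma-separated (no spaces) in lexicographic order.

AT,HNWX

step 1: merge (H,N) at d=17, Q=-268; branch lengths H→47/6, N→55/6; new cluster HN
  updated: d(A,HN)=59/2, d(F,HN)=47/2, d(HN,T)=15/2, d(HN,W)=29, d(HN,X)=3, d(HN,Y)=49/2
step 2: merge (HN,X) at d=3, Q=-209; branch lengths HN→5/2, X→1/2; new cluster HNX
  updated: d(A,HNX)=109/4, d(F,HNX)=121/4, d(HNX,T)=43/4, d(HNX,W)=43/2, d(HNX,Y)=47/4
step 3: merge (A,T) at d=2, Q=-148; branch lengths A→165/16, T→-133/16; new cluster AT
  updated: d(AT,F)=19, d(AT,HNX)=18, d(AT,W)=24, d(AT,Y)=11
step 4: merge (HNX,W) at d=43/2, Q=-245/2; branch lengths HNX→27/4, W→59/4; new cluster HNWX
  updated: d(AT,HNWX)=41/4, d(F,HNWX)=139/8, d(HNWX,Y)=97/8
step 5: merge (AT,HNWX) at d=41/4, Q=-119/2; branch lengths AT→21/4, HNWX→5; new cluster AHNTWX
  updated: d(AHNTWX,F)=209/16, d(AHNTWX,Y)=103/16
step 6: merge (AHNTWX,F) at d=209/16, Q=-69/2; branch lengths AHNTWX→9/4, F→173/16; new cluster AFHNTWX
  updated: d(AFHNTWX,Y)=67/16
step 7: merge (AFHNTWX,Y) at d=67/16; branch lengths AFHNTWX→67/32, Y→67/32; new cluster AFHNTWXY
final tree: ((((A:165/16,T:-133/16):21/4,(((H:47/6,N:55/6):5/2,X:1/2):27/4,W:59/4):5):9/4,F:173/16):67/32,Y:67/32)
total length: 71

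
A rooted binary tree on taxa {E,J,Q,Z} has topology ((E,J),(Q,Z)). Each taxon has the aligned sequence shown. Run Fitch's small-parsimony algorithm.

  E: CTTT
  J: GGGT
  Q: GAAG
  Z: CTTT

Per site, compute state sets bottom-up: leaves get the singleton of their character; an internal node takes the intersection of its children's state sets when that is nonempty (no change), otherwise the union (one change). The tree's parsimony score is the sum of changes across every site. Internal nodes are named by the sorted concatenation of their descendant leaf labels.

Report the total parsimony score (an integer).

7

site 0, node EJ: E={C} ∪ J={G} → {C,G} (+1)
site 0, node QZ: Q={G} ∪ Z={C} → {C,G} (+1)
site 0, node EJQZ: EJ={C,G} ∩ QZ={C,G} → {C,G} (+0)
site 1, node EJ: E={T} ∪ J={G} → {G,T} (+1)
site 1, node QZ: Q={A} ∪ Z={T} → {A,T} (+1)
site 1, node EJQZ: EJ={G,T} ∩ QZ={A,T} → {T} (+0)
site 2, node EJ: E={T} ∪ J={G} → {G,T} (+1)
site 2, node QZ: Q={A} ∪ Z={T} → {A,T} (+1)
site 2, node EJQZ: EJ={G,T} ∩ QZ={A,T} → {T} (+0)
site 3, node EJ: E={T} ∩ J={T} → {T} (+0)
site 3, node QZ: Q={G} ∪ Z={T} → {G,T} (+1)
site 3, node EJQZ: EJ={T} ∩ QZ={G,T} → {T} (+0)
per-site changes: [2, 2, 2, 1]; total = 7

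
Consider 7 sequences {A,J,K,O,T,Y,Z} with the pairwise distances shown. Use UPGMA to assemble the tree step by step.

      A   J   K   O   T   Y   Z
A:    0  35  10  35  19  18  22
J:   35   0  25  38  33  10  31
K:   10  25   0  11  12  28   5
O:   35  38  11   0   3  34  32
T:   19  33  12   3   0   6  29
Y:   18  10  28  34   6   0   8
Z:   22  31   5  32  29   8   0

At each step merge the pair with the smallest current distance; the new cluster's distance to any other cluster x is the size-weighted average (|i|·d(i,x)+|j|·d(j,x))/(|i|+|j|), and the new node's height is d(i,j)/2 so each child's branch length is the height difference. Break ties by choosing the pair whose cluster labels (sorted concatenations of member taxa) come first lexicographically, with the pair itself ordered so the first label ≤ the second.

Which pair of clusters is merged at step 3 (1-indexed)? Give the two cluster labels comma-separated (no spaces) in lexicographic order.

J,Y

iteration 1: select O,T (d=3); attach at lengths (3/2, 3/2); label the merged cluster OT
  updated: d(A,OT)=27, d(J,OT)=71/2, d(K,OT)=23/2, d(OT,Y)=20, d(OT,Z)=61/2
iteration 2: select K,Z (d=5); attach at lengths (5/2, 5/2); label the merged cluster KZ
  updated: d(A,KZ)=16, d(J,KZ)=28, d(KZ,OT)=21, d(KZ,Y)=18
iteration 3: select J,Y (d=10); attach at lengths (5, 5); label the merged cluster JY
  updated: d(A,JY)=53/2, d(JY,KZ)=23, d(JY,OT)=111/4
iteration 4: select A,KZ (d=16); attach at lengths (8, 11/2); label the merged cluster AKZ
  updated: d(AKZ,JY)=145/6, d(AKZ,OT)=23
iteration 5: select AKZ,OT (d=23); attach at lengths (7/2, 10); label the merged cluster AKOTZ
  updated: d(AKOTZ,JY)=128/5
iteration 6: select AKOTZ,JY (d=128/5); attach at lengths (13/10, 39/5); label the merged cluster AJKOTYZ
final tree: (((A:8,(K:5/2,Z:5/2):11/2):7/2,(O:3/2,T:3/2):10):13/10,(J:5,Y:5):39/5)
total length: 541/10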